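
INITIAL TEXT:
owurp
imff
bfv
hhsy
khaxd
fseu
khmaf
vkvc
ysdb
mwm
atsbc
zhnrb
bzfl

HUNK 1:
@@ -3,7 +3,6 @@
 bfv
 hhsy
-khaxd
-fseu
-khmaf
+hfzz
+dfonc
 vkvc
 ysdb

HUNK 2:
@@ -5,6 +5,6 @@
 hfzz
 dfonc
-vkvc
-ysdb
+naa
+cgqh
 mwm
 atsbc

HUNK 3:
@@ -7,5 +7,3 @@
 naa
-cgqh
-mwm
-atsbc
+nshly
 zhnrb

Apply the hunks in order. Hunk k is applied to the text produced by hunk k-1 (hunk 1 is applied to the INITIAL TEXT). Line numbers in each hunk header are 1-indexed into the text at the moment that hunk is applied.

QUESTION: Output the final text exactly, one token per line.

Hunk 1: at line 3 remove [khaxd,fseu,khmaf] add [hfzz,dfonc] -> 12 lines: owurp imff bfv hhsy hfzz dfonc vkvc ysdb mwm atsbc zhnrb bzfl
Hunk 2: at line 5 remove [vkvc,ysdb] add [naa,cgqh] -> 12 lines: owurp imff bfv hhsy hfzz dfonc naa cgqh mwm atsbc zhnrb bzfl
Hunk 3: at line 7 remove [cgqh,mwm,atsbc] add [nshly] -> 10 lines: owurp imff bfv hhsy hfzz dfonc naa nshly zhnrb bzfl

Answer: owurp
imff
bfv
hhsy
hfzz
dfonc
naa
nshly
zhnrb
bzfl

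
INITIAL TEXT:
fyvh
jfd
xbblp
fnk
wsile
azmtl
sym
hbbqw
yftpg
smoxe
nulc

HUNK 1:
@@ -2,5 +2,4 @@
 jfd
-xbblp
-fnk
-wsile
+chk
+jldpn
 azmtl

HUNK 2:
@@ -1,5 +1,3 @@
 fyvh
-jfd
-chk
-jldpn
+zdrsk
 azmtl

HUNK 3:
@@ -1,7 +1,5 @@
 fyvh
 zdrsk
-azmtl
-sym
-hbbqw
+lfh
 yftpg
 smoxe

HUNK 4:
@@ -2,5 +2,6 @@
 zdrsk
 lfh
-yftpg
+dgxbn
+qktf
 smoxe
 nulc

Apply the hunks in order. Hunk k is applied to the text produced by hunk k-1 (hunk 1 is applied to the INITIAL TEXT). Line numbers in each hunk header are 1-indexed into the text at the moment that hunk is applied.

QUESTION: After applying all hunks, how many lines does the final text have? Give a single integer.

Hunk 1: at line 2 remove [xbblp,fnk,wsile] add [chk,jldpn] -> 10 lines: fyvh jfd chk jldpn azmtl sym hbbqw yftpg smoxe nulc
Hunk 2: at line 1 remove [jfd,chk,jldpn] add [zdrsk] -> 8 lines: fyvh zdrsk azmtl sym hbbqw yftpg smoxe nulc
Hunk 3: at line 1 remove [azmtl,sym,hbbqw] add [lfh] -> 6 lines: fyvh zdrsk lfh yftpg smoxe nulc
Hunk 4: at line 2 remove [yftpg] add [dgxbn,qktf] -> 7 lines: fyvh zdrsk lfh dgxbn qktf smoxe nulc
Final line count: 7

Answer: 7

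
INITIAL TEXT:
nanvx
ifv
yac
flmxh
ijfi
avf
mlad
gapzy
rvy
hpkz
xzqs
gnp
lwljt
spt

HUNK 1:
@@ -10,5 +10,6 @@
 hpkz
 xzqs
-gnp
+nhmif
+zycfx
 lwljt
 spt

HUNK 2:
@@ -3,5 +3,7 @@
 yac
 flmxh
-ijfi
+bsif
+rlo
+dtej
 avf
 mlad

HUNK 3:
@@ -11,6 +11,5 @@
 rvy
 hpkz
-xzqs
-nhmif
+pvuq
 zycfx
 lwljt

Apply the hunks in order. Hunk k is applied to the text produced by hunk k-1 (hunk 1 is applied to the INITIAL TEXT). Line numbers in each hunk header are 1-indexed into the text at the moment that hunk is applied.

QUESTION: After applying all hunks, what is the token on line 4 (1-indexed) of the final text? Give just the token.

Answer: flmxh

Derivation:
Hunk 1: at line 10 remove [gnp] add [nhmif,zycfx] -> 15 lines: nanvx ifv yac flmxh ijfi avf mlad gapzy rvy hpkz xzqs nhmif zycfx lwljt spt
Hunk 2: at line 3 remove [ijfi] add [bsif,rlo,dtej] -> 17 lines: nanvx ifv yac flmxh bsif rlo dtej avf mlad gapzy rvy hpkz xzqs nhmif zycfx lwljt spt
Hunk 3: at line 11 remove [xzqs,nhmif] add [pvuq] -> 16 lines: nanvx ifv yac flmxh bsif rlo dtej avf mlad gapzy rvy hpkz pvuq zycfx lwljt spt
Final line 4: flmxh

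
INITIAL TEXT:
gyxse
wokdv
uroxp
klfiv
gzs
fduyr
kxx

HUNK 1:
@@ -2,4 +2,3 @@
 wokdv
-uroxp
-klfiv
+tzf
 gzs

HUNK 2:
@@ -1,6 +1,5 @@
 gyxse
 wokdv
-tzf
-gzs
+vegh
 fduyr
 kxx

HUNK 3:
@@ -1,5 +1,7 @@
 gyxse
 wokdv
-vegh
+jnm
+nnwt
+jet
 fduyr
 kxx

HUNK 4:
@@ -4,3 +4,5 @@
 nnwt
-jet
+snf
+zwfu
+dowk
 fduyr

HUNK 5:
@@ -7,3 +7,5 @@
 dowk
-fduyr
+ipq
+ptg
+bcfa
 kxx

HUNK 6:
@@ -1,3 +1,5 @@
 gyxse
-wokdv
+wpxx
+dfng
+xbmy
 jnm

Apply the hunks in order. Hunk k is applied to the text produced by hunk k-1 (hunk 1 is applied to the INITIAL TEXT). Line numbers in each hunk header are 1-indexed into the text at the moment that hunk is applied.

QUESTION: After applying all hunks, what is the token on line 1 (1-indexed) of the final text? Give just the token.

Hunk 1: at line 2 remove [uroxp,klfiv] add [tzf] -> 6 lines: gyxse wokdv tzf gzs fduyr kxx
Hunk 2: at line 1 remove [tzf,gzs] add [vegh] -> 5 lines: gyxse wokdv vegh fduyr kxx
Hunk 3: at line 1 remove [vegh] add [jnm,nnwt,jet] -> 7 lines: gyxse wokdv jnm nnwt jet fduyr kxx
Hunk 4: at line 4 remove [jet] add [snf,zwfu,dowk] -> 9 lines: gyxse wokdv jnm nnwt snf zwfu dowk fduyr kxx
Hunk 5: at line 7 remove [fduyr] add [ipq,ptg,bcfa] -> 11 lines: gyxse wokdv jnm nnwt snf zwfu dowk ipq ptg bcfa kxx
Hunk 6: at line 1 remove [wokdv] add [wpxx,dfng,xbmy] -> 13 lines: gyxse wpxx dfng xbmy jnm nnwt snf zwfu dowk ipq ptg bcfa kxx
Final line 1: gyxse

Answer: gyxse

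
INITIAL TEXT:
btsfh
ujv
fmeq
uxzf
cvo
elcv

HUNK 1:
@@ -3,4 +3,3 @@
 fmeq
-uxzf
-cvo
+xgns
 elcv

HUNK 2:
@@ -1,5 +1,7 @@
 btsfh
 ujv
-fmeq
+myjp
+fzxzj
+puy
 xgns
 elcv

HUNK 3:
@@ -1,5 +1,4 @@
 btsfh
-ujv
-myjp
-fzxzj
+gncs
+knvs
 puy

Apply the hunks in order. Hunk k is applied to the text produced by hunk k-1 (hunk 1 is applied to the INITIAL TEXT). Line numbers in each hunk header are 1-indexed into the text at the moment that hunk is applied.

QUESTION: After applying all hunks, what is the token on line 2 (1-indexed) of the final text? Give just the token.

Answer: gncs

Derivation:
Hunk 1: at line 3 remove [uxzf,cvo] add [xgns] -> 5 lines: btsfh ujv fmeq xgns elcv
Hunk 2: at line 1 remove [fmeq] add [myjp,fzxzj,puy] -> 7 lines: btsfh ujv myjp fzxzj puy xgns elcv
Hunk 3: at line 1 remove [ujv,myjp,fzxzj] add [gncs,knvs] -> 6 lines: btsfh gncs knvs puy xgns elcv
Final line 2: gncs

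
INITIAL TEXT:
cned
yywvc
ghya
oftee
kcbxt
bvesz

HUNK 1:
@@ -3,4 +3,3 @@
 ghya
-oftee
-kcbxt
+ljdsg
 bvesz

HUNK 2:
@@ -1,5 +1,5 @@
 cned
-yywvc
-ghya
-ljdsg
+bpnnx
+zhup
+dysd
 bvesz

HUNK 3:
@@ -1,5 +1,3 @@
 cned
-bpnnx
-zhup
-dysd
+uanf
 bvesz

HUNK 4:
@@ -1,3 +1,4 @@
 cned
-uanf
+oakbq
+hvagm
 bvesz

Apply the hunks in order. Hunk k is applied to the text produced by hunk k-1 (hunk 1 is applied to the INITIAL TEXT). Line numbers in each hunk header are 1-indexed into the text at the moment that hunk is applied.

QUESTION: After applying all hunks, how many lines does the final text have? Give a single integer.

Hunk 1: at line 3 remove [oftee,kcbxt] add [ljdsg] -> 5 lines: cned yywvc ghya ljdsg bvesz
Hunk 2: at line 1 remove [yywvc,ghya,ljdsg] add [bpnnx,zhup,dysd] -> 5 lines: cned bpnnx zhup dysd bvesz
Hunk 3: at line 1 remove [bpnnx,zhup,dysd] add [uanf] -> 3 lines: cned uanf bvesz
Hunk 4: at line 1 remove [uanf] add [oakbq,hvagm] -> 4 lines: cned oakbq hvagm bvesz
Final line count: 4

Answer: 4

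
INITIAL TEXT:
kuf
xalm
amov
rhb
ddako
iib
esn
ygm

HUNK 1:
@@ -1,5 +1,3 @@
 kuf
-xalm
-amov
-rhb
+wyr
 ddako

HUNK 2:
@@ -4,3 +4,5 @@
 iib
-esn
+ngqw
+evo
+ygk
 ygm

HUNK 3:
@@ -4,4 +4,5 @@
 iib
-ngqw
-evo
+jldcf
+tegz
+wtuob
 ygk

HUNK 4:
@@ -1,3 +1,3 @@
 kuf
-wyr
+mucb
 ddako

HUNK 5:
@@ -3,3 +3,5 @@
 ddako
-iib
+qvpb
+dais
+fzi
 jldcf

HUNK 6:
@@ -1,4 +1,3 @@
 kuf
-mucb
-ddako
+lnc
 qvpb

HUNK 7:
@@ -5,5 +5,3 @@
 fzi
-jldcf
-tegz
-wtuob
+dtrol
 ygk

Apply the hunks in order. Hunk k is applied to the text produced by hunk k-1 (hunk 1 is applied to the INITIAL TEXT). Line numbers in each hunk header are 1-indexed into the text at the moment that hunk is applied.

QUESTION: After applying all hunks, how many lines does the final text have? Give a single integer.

Hunk 1: at line 1 remove [xalm,amov,rhb] add [wyr] -> 6 lines: kuf wyr ddako iib esn ygm
Hunk 2: at line 4 remove [esn] add [ngqw,evo,ygk] -> 8 lines: kuf wyr ddako iib ngqw evo ygk ygm
Hunk 3: at line 4 remove [ngqw,evo] add [jldcf,tegz,wtuob] -> 9 lines: kuf wyr ddako iib jldcf tegz wtuob ygk ygm
Hunk 4: at line 1 remove [wyr] add [mucb] -> 9 lines: kuf mucb ddako iib jldcf tegz wtuob ygk ygm
Hunk 5: at line 3 remove [iib] add [qvpb,dais,fzi] -> 11 lines: kuf mucb ddako qvpb dais fzi jldcf tegz wtuob ygk ygm
Hunk 6: at line 1 remove [mucb,ddako] add [lnc] -> 10 lines: kuf lnc qvpb dais fzi jldcf tegz wtuob ygk ygm
Hunk 7: at line 5 remove [jldcf,tegz,wtuob] add [dtrol] -> 8 lines: kuf lnc qvpb dais fzi dtrol ygk ygm
Final line count: 8

Answer: 8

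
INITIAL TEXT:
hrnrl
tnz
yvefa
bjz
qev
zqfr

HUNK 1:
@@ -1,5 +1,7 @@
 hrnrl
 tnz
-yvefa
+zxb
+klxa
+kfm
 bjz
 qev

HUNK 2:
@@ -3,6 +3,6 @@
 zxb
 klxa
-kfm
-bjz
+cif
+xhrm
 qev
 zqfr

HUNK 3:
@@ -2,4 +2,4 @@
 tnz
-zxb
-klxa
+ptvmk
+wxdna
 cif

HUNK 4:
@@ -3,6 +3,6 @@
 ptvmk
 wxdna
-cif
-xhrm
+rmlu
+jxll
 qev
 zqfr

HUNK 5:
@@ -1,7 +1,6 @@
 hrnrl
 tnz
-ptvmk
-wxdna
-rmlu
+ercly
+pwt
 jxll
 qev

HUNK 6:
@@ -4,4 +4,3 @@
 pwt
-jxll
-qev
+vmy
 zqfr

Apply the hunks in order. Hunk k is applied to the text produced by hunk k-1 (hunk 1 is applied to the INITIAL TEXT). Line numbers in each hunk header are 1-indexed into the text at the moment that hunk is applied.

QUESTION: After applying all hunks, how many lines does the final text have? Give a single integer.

Hunk 1: at line 1 remove [yvefa] add [zxb,klxa,kfm] -> 8 lines: hrnrl tnz zxb klxa kfm bjz qev zqfr
Hunk 2: at line 3 remove [kfm,bjz] add [cif,xhrm] -> 8 lines: hrnrl tnz zxb klxa cif xhrm qev zqfr
Hunk 3: at line 2 remove [zxb,klxa] add [ptvmk,wxdna] -> 8 lines: hrnrl tnz ptvmk wxdna cif xhrm qev zqfr
Hunk 4: at line 3 remove [cif,xhrm] add [rmlu,jxll] -> 8 lines: hrnrl tnz ptvmk wxdna rmlu jxll qev zqfr
Hunk 5: at line 1 remove [ptvmk,wxdna,rmlu] add [ercly,pwt] -> 7 lines: hrnrl tnz ercly pwt jxll qev zqfr
Hunk 6: at line 4 remove [jxll,qev] add [vmy] -> 6 lines: hrnrl tnz ercly pwt vmy zqfr
Final line count: 6

Answer: 6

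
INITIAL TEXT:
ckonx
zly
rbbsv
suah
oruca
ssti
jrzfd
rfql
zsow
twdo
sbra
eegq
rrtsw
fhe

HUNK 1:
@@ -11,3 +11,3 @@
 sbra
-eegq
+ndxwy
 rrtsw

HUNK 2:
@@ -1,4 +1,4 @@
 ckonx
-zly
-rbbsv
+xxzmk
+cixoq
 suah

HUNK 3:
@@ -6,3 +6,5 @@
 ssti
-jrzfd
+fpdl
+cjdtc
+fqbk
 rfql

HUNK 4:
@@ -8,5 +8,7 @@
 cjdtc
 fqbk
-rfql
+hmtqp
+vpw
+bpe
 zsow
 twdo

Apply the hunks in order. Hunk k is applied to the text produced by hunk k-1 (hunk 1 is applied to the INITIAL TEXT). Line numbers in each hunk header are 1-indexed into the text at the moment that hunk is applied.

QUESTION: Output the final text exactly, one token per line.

Hunk 1: at line 11 remove [eegq] add [ndxwy] -> 14 lines: ckonx zly rbbsv suah oruca ssti jrzfd rfql zsow twdo sbra ndxwy rrtsw fhe
Hunk 2: at line 1 remove [zly,rbbsv] add [xxzmk,cixoq] -> 14 lines: ckonx xxzmk cixoq suah oruca ssti jrzfd rfql zsow twdo sbra ndxwy rrtsw fhe
Hunk 3: at line 6 remove [jrzfd] add [fpdl,cjdtc,fqbk] -> 16 lines: ckonx xxzmk cixoq suah oruca ssti fpdl cjdtc fqbk rfql zsow twdo sbra ndxwy rrtsw fhe
Hunk 4: at line 8 remove [rfql] add [hmtqp,vpw,bpe] -> 18 lines: ckonx xxzmk cixoq suah oruca ssti fpdl cjdtc fqbk hmtqp vpw bpe zsow twdo sbra ndxwy rrtsw fhe

Answer: ckonx
xxzmk
cixoq
suah
oruca
ssti
fpdl
cjdtc
fqbk
hmtqp
vpw
bpe
zsow
twdo
sbra
ndxwy
rrtsw
fhe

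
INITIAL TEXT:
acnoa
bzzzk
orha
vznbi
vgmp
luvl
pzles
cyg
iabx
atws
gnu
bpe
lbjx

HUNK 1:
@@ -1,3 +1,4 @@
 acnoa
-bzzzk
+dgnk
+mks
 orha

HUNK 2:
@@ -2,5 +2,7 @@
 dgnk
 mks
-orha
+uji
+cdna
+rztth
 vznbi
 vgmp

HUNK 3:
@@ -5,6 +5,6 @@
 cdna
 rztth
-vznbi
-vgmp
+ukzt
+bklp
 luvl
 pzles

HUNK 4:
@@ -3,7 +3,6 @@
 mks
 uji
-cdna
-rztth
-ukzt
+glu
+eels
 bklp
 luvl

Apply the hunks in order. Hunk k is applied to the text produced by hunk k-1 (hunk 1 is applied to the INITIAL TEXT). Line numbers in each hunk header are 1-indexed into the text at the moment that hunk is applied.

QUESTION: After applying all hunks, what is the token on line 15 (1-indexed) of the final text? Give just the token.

Answer: lbjx

Derivation:
Hunk 1: at line 1 remove [bzzzk] add [dgnk,mks] -> 14 lines: acnoa dgnk mks orha vznbi vgmp luvl pzles cyg iabx atws gnu bpe lbjx
Hunk 2: at line 2 remove [orha] add [uji,cdna,rztth] -> 16 lines: acnoa dgnk mks uji cdna rztth vznbi vgmp luvl pzles cyg iabx atws gnu bpe lbjx
Hunk 3: at line 5 remove [vznbi,vgmp] add [ukzt,bklp] -> 16 lines: acnoa dgnk mks uji cdna rztth ukzt bklp luvl pzles cyg iabx atws gnu bpe lbjx
Hunk 4: at line 3 remove [cdna,rztth,ukzt] add [glu,eels] -> 15 lines: acnoa dgnk mks uji glu eels bklp luvl pzles cyg iabx atws gnu bpe lbjx
Final line 15: lbjx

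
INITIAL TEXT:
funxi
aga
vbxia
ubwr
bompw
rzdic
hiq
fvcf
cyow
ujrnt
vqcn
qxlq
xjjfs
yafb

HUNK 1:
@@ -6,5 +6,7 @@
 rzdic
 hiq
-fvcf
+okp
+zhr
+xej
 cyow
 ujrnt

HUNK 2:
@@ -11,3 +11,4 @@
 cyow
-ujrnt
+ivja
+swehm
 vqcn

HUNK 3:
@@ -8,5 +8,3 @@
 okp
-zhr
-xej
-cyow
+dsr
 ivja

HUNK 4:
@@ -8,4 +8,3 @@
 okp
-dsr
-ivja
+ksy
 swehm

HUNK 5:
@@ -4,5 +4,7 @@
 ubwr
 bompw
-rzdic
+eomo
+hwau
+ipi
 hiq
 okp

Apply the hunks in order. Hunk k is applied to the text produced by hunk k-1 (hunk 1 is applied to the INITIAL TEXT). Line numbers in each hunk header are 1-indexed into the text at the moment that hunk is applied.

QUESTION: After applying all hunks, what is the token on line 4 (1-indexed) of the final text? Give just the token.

Answer: ubwr

Derivation:
Hunk 1: at line 6 remove [fvcf] add [okp,zhr,xej] -> 16 lines: funxi aga vbxia ubwr bompw rzdic hiq okp zhr xej cyow ujrnt vqcn qxlq xjjfs yafb
Hunk 2: at line 11 remove [ujrnt] add [ivja,swehm] -> 17 lines: funxi aga vbxia ubwr bompw rzdic hiq okp zhr xej cyow ivja swehm vqcn qxlq xjjfs yafb
Hunk 3: at line 8 remove [zhr,xej,cyow] add [dsr] -> 15 lines: funxi aga vbxia ubwr bompw rzdic hiq okp dsr ivja swehm vqcn qxlq xjjfs yafb
Hunk 4: at line 8 remove [dsr,ivja] add [ksy] -> 14 lines: funxi aga vbxia ubwr bompw rzdic hiq okp ksy swehm vqcn qxlq xjjfs yafb
Hunk 5: at line 4 remove [rzdic] add [eomo,hwau,ipi] -> 16 lines: funxi aga vbxia ubwr bompw eomo hwau ipi hiq okp ksy swehm vqcn qxlq xjjfs yafb
Final line 4: ubwr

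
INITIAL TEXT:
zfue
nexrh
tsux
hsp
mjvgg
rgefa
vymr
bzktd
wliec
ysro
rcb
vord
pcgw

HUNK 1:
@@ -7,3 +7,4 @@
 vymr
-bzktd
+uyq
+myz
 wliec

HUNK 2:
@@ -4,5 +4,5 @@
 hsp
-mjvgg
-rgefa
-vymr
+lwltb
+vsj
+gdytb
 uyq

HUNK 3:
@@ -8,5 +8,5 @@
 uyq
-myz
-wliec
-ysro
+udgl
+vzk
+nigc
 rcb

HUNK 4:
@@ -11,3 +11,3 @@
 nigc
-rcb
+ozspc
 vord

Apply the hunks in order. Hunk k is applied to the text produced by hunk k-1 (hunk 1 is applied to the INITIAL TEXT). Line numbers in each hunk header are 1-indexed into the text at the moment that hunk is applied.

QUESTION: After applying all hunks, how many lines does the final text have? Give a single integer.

Answer: 14

Derivation:
Hunk 1: at line 7 remove [bzktd] add [uyq,myz] -> 14 lines: zfue nexrh tsux hsp mjvgg rgefa vymr uyq myz wliec ysro rcb vord pcgw
Hunk 2: at line 4 remove [mjvgg,rgefa,vymr] add [lwltb,vsj,gdytb] -> 14 lines: zfue nexrh tsux hsp lwltb vsj gdytb uyq myz wliec ysro rcb vord pcgw
Hunk 3: at line 8 remove [myz,wliec,ysro] add [udgl,vzk,nigc] -> 14 lines: zfue nexrh tsux hsp lwltb vsj gdytb uyq udgl vzk nigc rcb vord pcgw
Hunk 4: at line 11 remove [rcb] add [ozspc] -> 14 lines: zfue nexrh tsux hsp lwltb vsj gdytb uyq udgl vzk nigc ozspc vord pcgw
Final line count: 14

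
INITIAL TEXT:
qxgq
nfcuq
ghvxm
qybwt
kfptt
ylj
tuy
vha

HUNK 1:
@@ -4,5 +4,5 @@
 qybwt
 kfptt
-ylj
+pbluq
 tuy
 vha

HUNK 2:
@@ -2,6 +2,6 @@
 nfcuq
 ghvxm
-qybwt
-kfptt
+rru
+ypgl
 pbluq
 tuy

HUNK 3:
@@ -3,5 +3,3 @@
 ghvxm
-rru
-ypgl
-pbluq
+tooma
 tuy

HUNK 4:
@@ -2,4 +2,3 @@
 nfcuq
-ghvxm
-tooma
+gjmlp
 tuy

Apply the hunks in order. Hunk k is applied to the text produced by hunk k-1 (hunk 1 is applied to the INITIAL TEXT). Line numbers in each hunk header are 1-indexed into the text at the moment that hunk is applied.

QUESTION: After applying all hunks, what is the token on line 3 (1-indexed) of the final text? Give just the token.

Answer: gjmlp

Derivation:
Hunk 1: at line 4 remove [ylj] add [pbluq] -> 8 lines: qxgq nfcuq ghvxm qybwt kfptt pbluq tuy vha
Hunk 2: at line 2 remove [qybwt,kfptt] add [rru,ypgl] -> 8 lines: qxgq nfcuq ghvxm rru ypgl pbluq tuy vha
Hunk 3: at line 3 remove [rru,ypgl,pbluq] add [tooma] -> 6 lines: qxgq nfcuq ghvxm tooma tuy vha
Hunk 4: at line 2 remove [ghvxm,tooma] add [gjmlp] -> 5 lines: qxgq nfcuq gjmlp tuy vha
Final line 3: gjmlp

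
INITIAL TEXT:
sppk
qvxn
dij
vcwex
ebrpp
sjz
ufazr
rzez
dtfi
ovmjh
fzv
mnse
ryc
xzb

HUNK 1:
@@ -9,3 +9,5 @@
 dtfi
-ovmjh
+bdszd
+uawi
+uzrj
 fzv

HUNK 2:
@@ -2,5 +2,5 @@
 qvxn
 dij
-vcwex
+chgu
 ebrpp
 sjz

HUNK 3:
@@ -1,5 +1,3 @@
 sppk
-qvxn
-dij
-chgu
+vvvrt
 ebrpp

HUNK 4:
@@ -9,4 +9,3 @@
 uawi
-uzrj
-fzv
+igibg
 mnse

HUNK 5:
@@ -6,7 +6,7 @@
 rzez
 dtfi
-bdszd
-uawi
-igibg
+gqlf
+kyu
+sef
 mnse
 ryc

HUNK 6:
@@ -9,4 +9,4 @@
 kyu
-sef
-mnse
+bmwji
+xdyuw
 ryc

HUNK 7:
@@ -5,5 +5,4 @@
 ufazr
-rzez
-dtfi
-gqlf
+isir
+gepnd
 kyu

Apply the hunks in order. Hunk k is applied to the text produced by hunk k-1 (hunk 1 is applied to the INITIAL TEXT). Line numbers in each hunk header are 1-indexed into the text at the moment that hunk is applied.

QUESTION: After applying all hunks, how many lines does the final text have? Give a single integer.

Hunk 1: at line 9 remove [ovmjh] add [bdszd,uawi,uzrj] -> 16 lines: sppk qvxn dij vcwex ebrpp sjz ufazr rzez dtfi bdszd uawi uzrj fzv mnse ryc xzb
Hunk 2: at line 2 remove [vcwex] add [chgu] -> 16 lines: sppk qvxn dij chgu ebrpp sjz ufazr rzez dtfi bdszd uawi uzrj fzv mnse ryc xzb
Hunk 3: at line 1 remove [qvxn,dij,chgu] add [vvvrt] -> 14 lines: sppk vvvrt ebrpp sjz ufazr rzez dtfi bdszd uawi uzrj fzv mnse ryc xzb
Hunk 4: at line 9 remove [uzrj,fzv] add [igibg] -> 13 lines: sppk vvvrt ebrpp sjz ufazr rzez dtfi bdszd uawi igibg mnse ryc xzb
Hunk 5: at line 6 remove [bdszd,uawi,igibg] add [gqlf,kyu,sef] -> 13 lines: sppk vvvrt ebrpp sjz ufazr rzez dtfi gqlf kyu sef mnse ryc xzb
Hunk 6: at line 9 remove [sef,mnse] add [bmwji,xdyuw] -> 13 lines: sppk vvvrt ebrpp sjz ufazr rzez dtfi gqlf kyu bmwji xdyuw ryc xzb
Hunk 7: at line 5 remove [rzez,dtfi,gqlf] add [isir,gepnd] -> 12 lines: sppk vvvrt ebrpp sjz ufazr isir gepnd kyu bmwji xdyuw ryc xzb
Final line count: 12

Answer: 12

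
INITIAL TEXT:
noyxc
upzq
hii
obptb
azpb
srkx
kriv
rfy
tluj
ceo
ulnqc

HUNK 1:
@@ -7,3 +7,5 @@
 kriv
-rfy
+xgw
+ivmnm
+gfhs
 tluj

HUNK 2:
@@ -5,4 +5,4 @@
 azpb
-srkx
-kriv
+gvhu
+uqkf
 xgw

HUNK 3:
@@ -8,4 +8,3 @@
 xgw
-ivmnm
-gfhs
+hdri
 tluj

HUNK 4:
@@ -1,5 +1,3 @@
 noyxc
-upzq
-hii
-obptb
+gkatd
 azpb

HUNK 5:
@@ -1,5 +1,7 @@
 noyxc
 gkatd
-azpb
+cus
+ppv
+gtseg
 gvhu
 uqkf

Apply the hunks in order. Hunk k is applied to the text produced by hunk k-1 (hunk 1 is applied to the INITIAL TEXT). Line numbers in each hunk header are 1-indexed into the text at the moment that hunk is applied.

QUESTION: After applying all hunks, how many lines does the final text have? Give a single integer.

Answer: 12

Derivation:
Hunk 1: at line 7 remove [rfy] add [xgw,ivmnm,gfhs] -> 13 lines: noyxc upzq hii obptb azpb srkx kriv xgw ivmnm gfhs tluj ceo ulnqc
Hunk 2: at line 5 remove [srkx,kriv] add [gvhu,uqkf] -> 13 lines: noyxc upzq hii obptb azpb gvhu uqkf xgw ivmnm gfhs tluj ceo ulnqc
Hunk 3: at line 8 remove [ivmnm,gfhs] add [hdri] -> 12 lines: noyxc upzq hii obptb azpb gvhu uqkf xgw hdri tluj ceo ulnqc
Hunk 4: at line 1 remove [upzq,hii,obptb] add [gkatd] -> 10 lines: noyxc gkatd azpb gvhu uqkf xgw hdri tluj ceo ulnqc
Hunk 5: at line 1 remove [azpb] add [cus,ppv,gtseg] -> 12 lines: noyxc gkatd cus ppv gtseg gvhu uqkf xgw hdri tluj ceo ulnqc
Final line count: 12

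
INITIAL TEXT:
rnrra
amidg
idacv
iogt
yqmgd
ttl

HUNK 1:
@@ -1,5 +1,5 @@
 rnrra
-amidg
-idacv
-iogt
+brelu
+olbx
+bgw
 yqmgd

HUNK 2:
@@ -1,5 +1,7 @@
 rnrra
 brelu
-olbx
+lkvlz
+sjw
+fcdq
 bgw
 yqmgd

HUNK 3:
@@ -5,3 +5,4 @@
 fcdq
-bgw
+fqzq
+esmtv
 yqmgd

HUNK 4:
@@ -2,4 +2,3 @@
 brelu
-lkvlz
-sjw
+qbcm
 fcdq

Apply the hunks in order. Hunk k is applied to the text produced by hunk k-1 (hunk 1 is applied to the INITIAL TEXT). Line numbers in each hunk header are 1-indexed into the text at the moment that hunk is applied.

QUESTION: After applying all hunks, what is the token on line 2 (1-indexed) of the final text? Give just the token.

Answer: brelu

Derivation:
Hunk 1: at line 1 remove [amidg,idacv,iogt] add [brelu,olbx,bgw] -> 6 lines: rnrra brelu olbx bgw yqmgd ttl
Hunk 2: at line 1 remove [olbx] add [lkvlz,sjw,fcdq] -> 8 lines: rnrra brelu lkvlz sjw fcdq bgw yqmgd ttl
Hunk 3: at line 5 remove [bgw] add [fqzq,esmtv] -> 9 lines: rnrra brelu lkvlz sjw fcdq fqzq esmtv yqmgd ttl
Hunk 4: at line 2 remove [lkvlz,sjw] add [qbcm] -> 8 lines: rnrra brelu qbcm fcdq fqzq esmtv yqmgd ttl
Final line 2: brelu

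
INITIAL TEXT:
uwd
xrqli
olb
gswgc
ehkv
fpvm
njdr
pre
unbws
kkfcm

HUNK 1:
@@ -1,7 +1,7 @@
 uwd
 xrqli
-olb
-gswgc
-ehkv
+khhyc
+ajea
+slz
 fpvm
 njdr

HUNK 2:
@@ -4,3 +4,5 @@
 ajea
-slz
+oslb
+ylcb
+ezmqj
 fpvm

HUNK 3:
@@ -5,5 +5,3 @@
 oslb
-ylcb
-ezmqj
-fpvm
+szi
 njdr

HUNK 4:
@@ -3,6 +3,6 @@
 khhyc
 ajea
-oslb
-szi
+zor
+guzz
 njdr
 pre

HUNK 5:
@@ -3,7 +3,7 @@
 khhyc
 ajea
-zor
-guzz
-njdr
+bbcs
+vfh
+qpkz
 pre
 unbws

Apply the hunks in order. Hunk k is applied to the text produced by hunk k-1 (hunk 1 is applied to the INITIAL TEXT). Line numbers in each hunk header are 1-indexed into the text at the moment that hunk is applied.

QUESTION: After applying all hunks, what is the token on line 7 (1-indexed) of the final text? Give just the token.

Answer: qpkz

Derivation:
Hunk 1: at line 1 remove [olb,gswgc,ehkv] add [khhyc,ajea,slz] -> 10 lines: uwd xrqli khhyc ajea slz fpvm njdr pre unbws kkfcm
Hunk 2: at line 4 remove [slz] add [oslb,ylcb,ezmqj] -> 12 lines: uwd xrqli khhyc ajea oslb ylcb ezmqj fpvm njdr pre unbws kkfcm
Hunk 3: at line 5 remove [ylcb,ezmqj,fpvm] add [szi] -> 10 lines: uwd xrqli khhyc ajea oslb szi njdr pre unbws kkfcm
Hunk 4: at line 3 remove [oslb,szi] add [zor,guzz] -> 10 lines: uwd xrqli khhyc ajea zor guzz njdr pre unbws kkfcm
Hunk 5: at line 3 remove [zor,guzz,njdr] add [bbcs,vfh,qpkz] -> 10 lines: uwd xrqli khhyc ajea bbcs vfh qpkz pre unbws kkfcm
Final line 7: qpkz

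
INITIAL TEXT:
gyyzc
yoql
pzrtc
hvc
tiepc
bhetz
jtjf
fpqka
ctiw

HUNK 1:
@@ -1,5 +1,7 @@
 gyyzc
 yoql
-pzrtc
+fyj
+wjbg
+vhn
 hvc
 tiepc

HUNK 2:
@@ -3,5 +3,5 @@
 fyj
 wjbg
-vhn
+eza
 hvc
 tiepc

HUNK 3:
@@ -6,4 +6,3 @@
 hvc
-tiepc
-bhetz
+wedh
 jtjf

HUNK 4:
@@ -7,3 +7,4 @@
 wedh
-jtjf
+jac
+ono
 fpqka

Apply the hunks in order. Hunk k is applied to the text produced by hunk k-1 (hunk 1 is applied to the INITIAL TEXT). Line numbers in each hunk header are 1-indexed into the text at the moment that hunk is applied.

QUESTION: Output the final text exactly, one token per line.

Hunk 1: at line 1 remove [pzrtc] add [fyj,wjbg,vhn] -> 11 lines: gyyzc yoql fyj wjbg vhn hvc tiepc bhetz jtjf fpqka ctiw
Hunk 2: at line 3 remove [vhn] add [eza] -> 11 lines: gyyzc yoql fyj wjbg eza hvc tiepc bhetz jtjf fpqka ctiw
Hunk 3: at line 6 remove [tiepc,bhetz] add [wedh] -> 10 lines: gyyzc yoql fyj wjbg eza hvc wedh jtjf fpqka ctiw
Hunk 4: at line 7 remove [jtjf] add [jac,ono] -> 11 lines: gyyzc yoql fyj wjbg eza hvc wedh jac ono fpqka ctiw

Answer: gyyzc
yoql
fyj
wjbg
eza
hvc
wedh
jac
ono
fpqka
ctiw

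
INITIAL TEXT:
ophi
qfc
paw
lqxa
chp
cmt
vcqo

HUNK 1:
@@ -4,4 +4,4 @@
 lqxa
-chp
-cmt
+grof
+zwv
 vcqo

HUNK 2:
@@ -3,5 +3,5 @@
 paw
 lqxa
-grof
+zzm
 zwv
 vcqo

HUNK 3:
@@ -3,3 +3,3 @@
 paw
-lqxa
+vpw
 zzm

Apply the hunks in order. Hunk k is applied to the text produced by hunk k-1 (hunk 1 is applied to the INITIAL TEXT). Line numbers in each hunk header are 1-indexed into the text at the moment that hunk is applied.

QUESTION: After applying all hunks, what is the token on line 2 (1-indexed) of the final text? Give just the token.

Answer: qfc

Derivation:
Hunk 1: at line 4 remove [chp,cmt] add [grof,zwv] -> 7 lines: ophi qfc paw lqxa grof zwv vcqo
Hunk 2: at line 3 remove [grof] add [zzm] -> 7 lines: ophi qfc paw lqxa zzm zwv vcqo
Hunk 3: at line 3 remove [lqxa] add [vpw] -> 7 lines: ophi qfc paw vpw zzm zwv vcqo
Final line 2: qfc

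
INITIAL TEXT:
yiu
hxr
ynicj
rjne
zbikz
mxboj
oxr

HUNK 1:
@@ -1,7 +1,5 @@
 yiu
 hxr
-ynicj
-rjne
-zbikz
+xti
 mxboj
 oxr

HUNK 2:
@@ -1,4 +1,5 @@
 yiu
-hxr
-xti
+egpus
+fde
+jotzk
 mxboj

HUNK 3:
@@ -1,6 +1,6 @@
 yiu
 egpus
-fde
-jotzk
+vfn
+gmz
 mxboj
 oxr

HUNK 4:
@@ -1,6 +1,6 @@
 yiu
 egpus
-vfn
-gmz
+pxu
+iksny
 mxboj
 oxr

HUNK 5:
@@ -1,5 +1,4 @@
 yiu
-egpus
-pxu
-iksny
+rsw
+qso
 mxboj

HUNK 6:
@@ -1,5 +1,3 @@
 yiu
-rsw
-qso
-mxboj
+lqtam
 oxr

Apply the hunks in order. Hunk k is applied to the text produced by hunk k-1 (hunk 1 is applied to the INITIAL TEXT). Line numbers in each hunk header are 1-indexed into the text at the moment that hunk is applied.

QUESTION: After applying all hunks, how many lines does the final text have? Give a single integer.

Hunk 1: at line 1 remove [ynicj,rjne,zbikz] add [xti] -> 5 lines: yiu hxr xti mxboj oxr
Hunk 2: at line 1 remove [hxr,xti] add [egpus,fde,jotzk] -> 6 lines: yiu egpus fde jotzk mxboj oxr
Hunk 3: at line 1 remove [fde,jotzk] add [vfn,gmz] -> 6 lines: yiu egpus vfn gmz mxboj oxr
Hunk 4: at line 1 remove [vfn,gmz] add [pxu,iksny] -> 6 lines: yiu egpus pxu iksny mxboj oxr
Hunk 5: at line 1 remove [egpus,pxu,iksny] add [rsw,qso] -> 5 lines: yiu rsw qso mxboj oxr
Hunk 6: at line 1 remove [rsw,qso,mxboj] add [lqtam] -> 3 lines: yiu lqtam oxr
Final line count: 3

Answer: 3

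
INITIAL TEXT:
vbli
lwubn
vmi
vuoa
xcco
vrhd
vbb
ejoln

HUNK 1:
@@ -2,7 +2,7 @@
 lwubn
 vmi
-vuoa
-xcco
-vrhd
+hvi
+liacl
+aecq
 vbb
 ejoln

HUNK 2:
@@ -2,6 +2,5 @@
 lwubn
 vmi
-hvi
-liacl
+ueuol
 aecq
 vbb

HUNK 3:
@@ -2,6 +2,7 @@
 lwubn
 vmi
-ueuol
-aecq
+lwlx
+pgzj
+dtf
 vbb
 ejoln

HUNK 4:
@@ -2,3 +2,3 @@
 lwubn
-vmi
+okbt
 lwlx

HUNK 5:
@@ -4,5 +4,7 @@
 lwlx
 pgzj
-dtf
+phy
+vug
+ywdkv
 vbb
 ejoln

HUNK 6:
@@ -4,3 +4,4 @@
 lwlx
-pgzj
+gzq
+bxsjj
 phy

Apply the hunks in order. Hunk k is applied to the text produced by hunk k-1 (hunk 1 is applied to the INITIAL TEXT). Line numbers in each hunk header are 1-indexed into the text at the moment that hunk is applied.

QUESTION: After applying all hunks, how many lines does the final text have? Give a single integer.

Answer: 11

Derivation:
Hunk 1: at line 2 remove [vuoa,xcco,vrhd] add [hvi,liacl,aecq] -> 8 lines: vbli lwubn vmi hvi liacl aecq vbb ejoln
Hunk 2: at line 2 remove [hvi,liacl] add [ueuol] -> 7 lines: vbli lwubn vmi ueuol aecq vbb ejoln
Hunk 3: at line 2 remove [ueuol,aecq] add [lwlx,pgzj,dtf] -> 8 lines: vbli lwubn vmi lwlx pgzj dtf vbb ejoln
Hunk 4: at line 2 remove [vmi] add [okbt] -> 8 lines: vbli lwubn okbt lwlx pgzj dtf vbb ejoln
Hunk 5: at line 4 remove [dtf] add [phy,vug,ywdkv] -> 10 lines: vbli lwubn okbt lwlx pgzj phy vug ywdkv vbb ejoln
Hunk 6: at line 4 remove [pgzj] add [gzq,bxsjj] -> 11 lines: vbli lwubn okbt lwlx gzq bxsjj phy vug ywdkv vbb ejoln
Final line count: 11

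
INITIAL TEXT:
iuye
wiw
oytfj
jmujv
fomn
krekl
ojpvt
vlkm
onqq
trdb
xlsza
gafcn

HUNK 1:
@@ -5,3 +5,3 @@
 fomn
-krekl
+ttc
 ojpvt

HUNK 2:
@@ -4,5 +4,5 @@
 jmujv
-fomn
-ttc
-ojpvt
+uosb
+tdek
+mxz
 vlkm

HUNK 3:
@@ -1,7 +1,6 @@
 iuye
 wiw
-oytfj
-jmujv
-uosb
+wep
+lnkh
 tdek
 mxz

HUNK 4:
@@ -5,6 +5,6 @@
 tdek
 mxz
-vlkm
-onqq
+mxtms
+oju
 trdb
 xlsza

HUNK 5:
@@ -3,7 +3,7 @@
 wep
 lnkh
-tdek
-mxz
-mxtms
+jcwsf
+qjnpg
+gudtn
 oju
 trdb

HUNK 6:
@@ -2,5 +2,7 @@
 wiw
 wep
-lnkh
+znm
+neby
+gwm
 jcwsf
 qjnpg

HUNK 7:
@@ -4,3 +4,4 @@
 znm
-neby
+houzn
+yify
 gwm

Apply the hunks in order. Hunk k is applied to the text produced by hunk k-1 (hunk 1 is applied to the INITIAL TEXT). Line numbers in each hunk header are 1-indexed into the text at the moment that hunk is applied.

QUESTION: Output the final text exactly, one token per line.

Hunk 1: at line 5 remove [krekl] add [ttc] -> 12 lines: iuye wiw oytfj jmujv fomn ttc ojpvt vlkm onqq trdb xlsza gafcn
Hunk 2: at line 4 remove [fomn,ttc,ojpvt] add [uosb,tdek,mxz] -> 12 lines: iuye wiw oytfj jmujv uosb tdek mxz vlkm onqq trdb xlsza gafcn
Hunk 3: at line 1 remove [oytfj,jmujv,uosb] add [wep,lnkh] -> 11 lines: iuye wiw wep lnkh tdek mxz vlkm onqq trdb xlsza gafcn
Hunk 4: at line 5 remove [vlkm,onqq] add [mxtms,oju] -> 11 lines: iuye wiw wep lnkh tdek mxz mxtms oju trdb xlsza gafcn
Hunk 5: at line 3 remove [tdek,mxz,mxtms] add [jcwsf,qjnpg,gudtn] -> 11 lines: iuye wiw wep lnkh jcwsf qjnpg gudtn oju trdb xlsza gafcn
Hunk 6: at line 2 remove [lnkh] add [znm,neby,gwm] -> 13 lines: iuye wiw wep znm neby gwm jcwsf qjnpg gudtn oju trdb xlsza gafcn
Hunk 7: at line 4 remove [neby] add [houzn,yify] -> 14 lines: iuye wiw wep znm houzn yify gwm jcwsf qjnpg gudtn oju trdb xlsza gafcn

Answer: iuye
wiw
wep
znm
houzn
yify
gwm
jcwsf
qjnpg
gudtn
oju
trdb
xlsza
gafcn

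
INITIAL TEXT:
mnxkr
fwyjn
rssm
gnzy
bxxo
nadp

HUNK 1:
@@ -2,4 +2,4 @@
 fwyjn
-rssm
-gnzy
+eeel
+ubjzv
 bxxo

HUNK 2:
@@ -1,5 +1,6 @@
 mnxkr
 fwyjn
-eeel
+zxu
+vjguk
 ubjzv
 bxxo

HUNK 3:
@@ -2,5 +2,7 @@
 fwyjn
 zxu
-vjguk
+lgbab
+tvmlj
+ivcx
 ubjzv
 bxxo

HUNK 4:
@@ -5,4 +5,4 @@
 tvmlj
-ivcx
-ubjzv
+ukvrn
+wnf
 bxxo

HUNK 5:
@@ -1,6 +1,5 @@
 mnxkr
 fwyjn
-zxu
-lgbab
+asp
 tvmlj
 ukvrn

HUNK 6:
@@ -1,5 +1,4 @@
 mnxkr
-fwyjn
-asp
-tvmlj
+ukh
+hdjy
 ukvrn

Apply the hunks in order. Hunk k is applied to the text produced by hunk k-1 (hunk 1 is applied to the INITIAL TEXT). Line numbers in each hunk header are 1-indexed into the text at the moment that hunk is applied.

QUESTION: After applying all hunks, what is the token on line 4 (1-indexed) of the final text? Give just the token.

Hunk 1: at line 2 remove [rssm,gnzy] add [eeel,ubjzv] -> 6 lines: mnxkr fwyjn eeel ubjzv bxxo nadp
Hunk 2: at line 1 remove [eeel] add [zxu,vjguk] -> 7 lines: mnxkr fwyjn zxu vjguk ubjzv bxxo nadp
Hunk 3: at line 2 remove [vjguk] add [lgbab,tvmlj,ivcx] -> 9 lines: mnxkr fwyjn zxu lgbab tvmlj ivcx ubjzv bxxo nadp
Hunk 4: at line 5 remove [ivcx,ubjzv] add [ukvrn,wnf] -> 9 lines: mnxkr fwyjn zxu lgbab tvmlj ukvrn wnf bxxo nadp
Hunk 5: at line 1 remove [zxu,lgbab] add [asp] -> 8 lines: mnxkr fwyjn asp tvmlj ukvrn wnf bxxo nadp
Hunk 6: at line 1 remove [fwyjn,asp,tvmlj] add [ukh,hdjy] -> 7 lines: mnxkr ukh hdjy ukvrn wnf bxxo nadp
Final line 4: ukvrn

Answer: ukvrn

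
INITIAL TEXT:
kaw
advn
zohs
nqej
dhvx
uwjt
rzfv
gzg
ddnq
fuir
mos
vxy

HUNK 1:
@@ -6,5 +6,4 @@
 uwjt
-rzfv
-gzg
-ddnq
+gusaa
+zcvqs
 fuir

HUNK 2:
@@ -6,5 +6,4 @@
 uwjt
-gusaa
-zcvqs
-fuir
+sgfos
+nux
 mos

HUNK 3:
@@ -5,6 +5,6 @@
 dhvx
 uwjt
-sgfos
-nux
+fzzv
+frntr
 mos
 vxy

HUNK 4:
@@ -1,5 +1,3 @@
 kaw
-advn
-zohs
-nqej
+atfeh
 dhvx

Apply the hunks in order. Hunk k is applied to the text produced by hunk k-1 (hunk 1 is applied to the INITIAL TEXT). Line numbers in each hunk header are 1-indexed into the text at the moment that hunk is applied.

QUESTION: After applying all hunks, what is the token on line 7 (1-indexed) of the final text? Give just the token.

Answer: mos

Derivation:
Hunk 1: at line 6 remove [rzfv,gzg,ddnq] add [gusaa,zcvqs] -> 11 lines: kaw advn zohs nqej dhvx uwjt gusaa zcvqs fuir mos vxy
Hunk 2: at line 6 remove [gusaa,zcvqs,fuir] add [sgfos,nux] -> 10 lines: kaw advn zohs nqej dhvx uwjt sgfos nux mos vxy
Hunk 3: at line 5 remove [sgfos,nux] add [fzzv,frntr] -> 10 lines: kaw advn zohs nqej dhvx uwjt fzzv frntr mos vxy
Hunk 4: at line 1 remove [advn,zohs,nqej] add [atfeh] -> 8 lines: kaw atfeh dhvx uwjt fzzv frntr mos vxy
Final line 7: mos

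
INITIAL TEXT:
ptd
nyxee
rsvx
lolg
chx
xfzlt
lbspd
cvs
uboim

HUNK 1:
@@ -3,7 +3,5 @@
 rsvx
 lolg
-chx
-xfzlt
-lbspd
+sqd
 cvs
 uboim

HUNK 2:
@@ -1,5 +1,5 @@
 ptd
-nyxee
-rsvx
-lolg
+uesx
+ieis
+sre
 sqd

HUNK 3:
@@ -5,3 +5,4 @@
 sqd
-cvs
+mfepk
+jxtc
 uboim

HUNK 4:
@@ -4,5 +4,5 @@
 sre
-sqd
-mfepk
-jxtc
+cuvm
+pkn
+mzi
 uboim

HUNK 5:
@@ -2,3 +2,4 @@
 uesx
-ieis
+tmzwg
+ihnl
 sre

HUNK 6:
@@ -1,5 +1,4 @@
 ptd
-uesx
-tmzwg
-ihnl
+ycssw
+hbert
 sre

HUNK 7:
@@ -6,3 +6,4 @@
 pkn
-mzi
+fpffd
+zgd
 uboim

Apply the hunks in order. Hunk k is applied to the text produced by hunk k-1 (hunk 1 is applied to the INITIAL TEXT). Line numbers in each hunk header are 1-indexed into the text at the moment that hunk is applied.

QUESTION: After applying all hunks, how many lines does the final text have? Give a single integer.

Hunk 1: at line 3 remove [chx,xfzlt,lbspd] add [sqd] -> 7 lines: ptd nyxee rsvx lolg sqd cvs uboim
Hunk 2: at line 1 remove [nyxee,rsvx,lolg] add [uesx,ieis,sre] -> 7 lines: ptd uesx ieis sre sqd cvs uboim
Hunk 3: at line 5 remove [cvs] add [mfepk,jxtc] -> 8 lines: ptd uesx ieis sre sqd mfepk jxtc uboim
Hunk 4: at line 4 remove [sqd,mfepk,jxtc] add [cuvm,pkn,mzi] -> 8 lines: ptd uesx ieis sre cuvm pkn mzi uboim
Hunk 5: at line 2 remove [ieis] add [tmzwg,ihnl] -> 9 lines: ptd uesx tmzwg ihnl sre cuvm pkn mzi uboim
Hunk 6: at line 1 remove [uesx,tmzwg,ihnl] add [ycssw,hbert] -> 8 lines: ptd ycssw hbert sre cuvm pkn mzi uboim
Hunk 7: at line 6 remove [mzi] add [fpffd,zgd] -> 9 lines: ptd ycssw hbert sre cuvm pkn fpffd zgd uboim
Final line count: 9

Answer: 9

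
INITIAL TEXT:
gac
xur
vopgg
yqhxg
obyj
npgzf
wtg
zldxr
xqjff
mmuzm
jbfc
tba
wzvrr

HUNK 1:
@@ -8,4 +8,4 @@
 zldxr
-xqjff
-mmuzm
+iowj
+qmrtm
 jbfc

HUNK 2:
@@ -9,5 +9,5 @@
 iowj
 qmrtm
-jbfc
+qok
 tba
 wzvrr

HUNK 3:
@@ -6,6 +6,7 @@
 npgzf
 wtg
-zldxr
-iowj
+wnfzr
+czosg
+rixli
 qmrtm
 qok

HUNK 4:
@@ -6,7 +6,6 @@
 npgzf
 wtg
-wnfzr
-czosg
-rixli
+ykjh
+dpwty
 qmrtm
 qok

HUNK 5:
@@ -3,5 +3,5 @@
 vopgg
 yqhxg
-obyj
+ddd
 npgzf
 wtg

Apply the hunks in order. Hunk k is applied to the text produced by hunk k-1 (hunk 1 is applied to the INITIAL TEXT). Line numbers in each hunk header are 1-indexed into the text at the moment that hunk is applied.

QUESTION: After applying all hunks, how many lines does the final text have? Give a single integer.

Hunk 1: at line 8 remove [xqjff,mmuzm] add [iowj,qmrtm] -> 13 lines: gac xur vopgg yqhxg obyj npgzf wtg zldxr iowj qmrtm jbfc tba wzvrr
Hunk 2: at line 9 remove [jbfc] add [qok] -> 13 lines: gac xur vopgg yqhxg obyj npgzf wtg zldxr iowj qmrtm qok tba wzvrr
Hunk 3: at line 6 remove [zldxr,iowj] add [wnfzr,czosg,rixli] -> 14 lines: gac xur vopgg yqhxg obyj npgzf wtg wnfzr czosg rixli qmrtm qok tba wzvrr
Hunk 4: at line 6 remove [wnfzr,czosg,rixli] add [ykjh,dpwty] -> 13 lines: gac xur vopgg yqhxg obyj npgzf wtg ykjh dpwty qmrtm qok tba wzvrr
Hunk 5: at line 3 remove [obyj] add [ddd] -> 13 lines: gac xur vopgg yqhxg ddd npgzf wtg ykjh dpwty qmrtm qok tba wzvrr
Final line count: 13

Answer: 13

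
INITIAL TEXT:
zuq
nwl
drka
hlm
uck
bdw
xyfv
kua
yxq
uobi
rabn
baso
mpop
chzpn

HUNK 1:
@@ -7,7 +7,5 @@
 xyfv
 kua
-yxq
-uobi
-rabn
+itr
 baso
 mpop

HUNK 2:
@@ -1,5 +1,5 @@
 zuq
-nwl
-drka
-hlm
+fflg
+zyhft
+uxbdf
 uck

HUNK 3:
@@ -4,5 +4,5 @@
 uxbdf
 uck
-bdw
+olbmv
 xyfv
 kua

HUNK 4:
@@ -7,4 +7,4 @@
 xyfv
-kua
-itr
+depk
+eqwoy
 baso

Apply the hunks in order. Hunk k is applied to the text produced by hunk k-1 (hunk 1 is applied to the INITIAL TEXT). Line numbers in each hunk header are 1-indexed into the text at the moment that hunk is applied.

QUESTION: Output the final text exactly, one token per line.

Hunk 1: at line 7 remove [yxq,uobi,rabn] add [itr] -> 12 lines: zuq nwl drka hlm uck bdw xyfv kua itr baso mpop chzpn
Hunk 2: at line 1 remove [nwl,drka,hlm] add [fflg,zyhft,uxbdf] -> 12 lines: zuq fflg zyhft uxbdf uck bdw xyfv kua itr baso mpop chzpn
Hunk 3: at line 4 remove [bdw] add [olbmv] -> 12 lines: zuq fflg zyhft uxbdf uck olbmv xyfv kua itr baso mpop chzpn
Hunk 4: at line 7 remove [kua,itr] add [depk,eqwoy] -> 12 lines: zuq fflg zyhft uxbdf uck olbmv xyfv depk eqwoy baso mpop chzpn

Answer: zuq
fflg
zyhft
uxbdf
uck
olbmv
xyfv
depk
eqwoy
baso
mpop
chzpn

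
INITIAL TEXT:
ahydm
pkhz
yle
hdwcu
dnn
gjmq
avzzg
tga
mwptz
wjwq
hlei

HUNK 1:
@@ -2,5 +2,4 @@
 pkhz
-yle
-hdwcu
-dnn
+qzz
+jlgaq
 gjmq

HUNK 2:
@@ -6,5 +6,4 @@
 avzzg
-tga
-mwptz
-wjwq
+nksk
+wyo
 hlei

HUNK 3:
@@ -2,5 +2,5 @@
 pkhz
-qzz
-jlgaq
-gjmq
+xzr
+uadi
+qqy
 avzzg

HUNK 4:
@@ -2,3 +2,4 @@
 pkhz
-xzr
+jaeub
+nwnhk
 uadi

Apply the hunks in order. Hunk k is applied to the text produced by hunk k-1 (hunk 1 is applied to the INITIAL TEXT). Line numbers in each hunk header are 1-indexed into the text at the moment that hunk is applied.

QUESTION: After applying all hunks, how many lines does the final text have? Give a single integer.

Hunk 1: at line 2 remove [yle,hdwcu,dnn] add [qzz,jlgaq] -> 10 lines: ahydm pkhz qzz jlgaq gjmq avzzg tga mwptz wjwq hlei
Hunk 2: at line 6 remove [tga,mwptz,wjwq] add [nksk,wyo] -> 9 lines: ahydm pkhz qzz jlgaq gjmq avzzg nksk wyo hlei
Hunk 3: at line 2 remove [qzz,jlgaq,gjmq] add [xzr,uadi,qqy] -> 9 lines: ahydm pkhz xzr uadi qqy avzzg nksk wyo hlei
Hunk 4: at line 2 remove [xzr] add [jaeub,nwnhk] -> 10 lines: ahydm pkhz jaeub nwnhk uadi qqy avzzg nksk wyo hlei
Final line count: 10

Answer: 10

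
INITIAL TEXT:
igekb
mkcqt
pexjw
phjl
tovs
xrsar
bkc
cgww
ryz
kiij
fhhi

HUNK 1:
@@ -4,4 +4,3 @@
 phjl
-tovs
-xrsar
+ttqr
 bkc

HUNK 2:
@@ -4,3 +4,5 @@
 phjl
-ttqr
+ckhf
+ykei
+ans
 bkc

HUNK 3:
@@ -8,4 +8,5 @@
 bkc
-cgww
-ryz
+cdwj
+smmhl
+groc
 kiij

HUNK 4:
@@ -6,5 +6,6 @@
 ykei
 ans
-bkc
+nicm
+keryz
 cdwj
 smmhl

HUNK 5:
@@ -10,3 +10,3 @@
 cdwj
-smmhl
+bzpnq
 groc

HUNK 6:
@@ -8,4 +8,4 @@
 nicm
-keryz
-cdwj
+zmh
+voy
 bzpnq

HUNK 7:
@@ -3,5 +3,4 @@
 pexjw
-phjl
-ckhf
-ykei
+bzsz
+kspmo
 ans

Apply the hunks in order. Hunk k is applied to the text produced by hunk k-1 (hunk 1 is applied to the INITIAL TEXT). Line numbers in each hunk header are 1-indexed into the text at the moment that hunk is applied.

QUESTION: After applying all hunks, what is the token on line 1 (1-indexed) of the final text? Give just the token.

Hunk 1: at line 4 remove [tovs,xrsar] add [ttqr] -> 10 lines: igekb mkcqt pexjw phjl ttqr bkc cgww ryz kiij fhhi
Hunk 2: at line 4 remove [ttqr] add [ckhf,ykei,ans] -> 12 lines: igekb mkcqt pexjw phjl ckhf ykei ans bkc cgww ryz kiij fhhi
Hunk 3: at line 8 remove [cgww,ryz] add [cdwj,smmhl,groc] -> 13 lines: igekb mkcqt pexjw phjl ckhf ykei ans bkc cdwj smmhl groc kiij fhhi
Hunk 4: at line 6 remove [bkc] add [nicm,keryz] -> 14 lines: igekb mkcqt pexjw phjl ckhf ykei ans nicm keryz cdwj smmhl groc kiij fhhi
Hunk 5: at line 10 remove [smmhl] add [bzpnq] -> 14 lines: igekb mkcqt pexjw phjl ckhf ykei ans nicm keryz cdwj bzpnq groc kiij fhhi
Hunk 6: at line 8 remove [keryz,cdwj] add [zmh,voy] -> 14 lines: igekb mkcqt pexjw phjl ckhf ykei ans nicm zmh voy bzpnq groc kiij fhhi
Hunk 7: at line 3 remove [phjl,ckhf,ykei] add [bzsz,kspmo] -> 13 lines: igekb mkcqt pexjw bzsz kspmo ans nicm zmh voy bzpnq groc kiij fhhi
Final line 1: igekb

Answer: igekb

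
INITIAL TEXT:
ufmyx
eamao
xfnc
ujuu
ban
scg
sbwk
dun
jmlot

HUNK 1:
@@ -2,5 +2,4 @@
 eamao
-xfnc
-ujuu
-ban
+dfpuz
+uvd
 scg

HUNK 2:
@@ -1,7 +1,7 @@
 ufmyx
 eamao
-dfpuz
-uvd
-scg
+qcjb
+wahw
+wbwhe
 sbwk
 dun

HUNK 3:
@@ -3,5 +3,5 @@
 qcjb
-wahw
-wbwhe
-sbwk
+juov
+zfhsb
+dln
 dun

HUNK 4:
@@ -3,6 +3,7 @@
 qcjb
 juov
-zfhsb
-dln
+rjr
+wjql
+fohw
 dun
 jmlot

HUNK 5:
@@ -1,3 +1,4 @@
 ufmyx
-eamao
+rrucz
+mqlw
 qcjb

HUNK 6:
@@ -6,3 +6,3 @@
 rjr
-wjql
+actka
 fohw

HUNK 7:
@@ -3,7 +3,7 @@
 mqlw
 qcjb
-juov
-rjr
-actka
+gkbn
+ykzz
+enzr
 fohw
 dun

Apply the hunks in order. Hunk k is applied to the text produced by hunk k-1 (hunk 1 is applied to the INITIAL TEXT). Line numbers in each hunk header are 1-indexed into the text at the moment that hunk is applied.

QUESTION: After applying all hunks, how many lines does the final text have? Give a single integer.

Answer: 10

Derivation:
Hunk 1: at line 2 remove [xfnc,ujuu,ban] add [dfpuz,uvd] -> 8 lines: ufmyx eamao dfpuz uvd scg sbwk dun jmlot
Hunk 2: at line 1 remove [dfpuz,uvd,scg] add [qcjb,wahw,wbwhe] -> 8 lines: ufmyx eamao qcjb wahw wbwhe sbwk dun jmlot
Hunk 3: at line 3 remove [wahw,wbwhe,sbwk] add [juov,zfhsb,dln] -> 8 lines: ufmyx eamao qcjb juov zfhsb dln dun jmlot
Hunk 4: at line 3 remove [zfhsb,dln] add [rjr,wjql,fohw] -> 9 lines: ufmyx eamao qcjb juov rjr wjql fohw dun jmlot
Hunk 5: at line 1 remove [eamao] add [rrucz,mqlw] -> 10 lines: ufmyx rrucz mqlw qcjb juov rjr wjql fohw dun jmlot
Hunk 6: at line 6 remove [wjql] add [actka] -> 10 lines: ufmyx rrucz mqlw qcjb juov rjr actka fohw dun jmlot
Hunk 7: at line 3 remove [juov,rjr,actka] add [gkbn,ykzz,enzr] -> 10 lines: ufmyx rrucz mqlw qcjb gkbn ykzz enzr fohw dun jmlot
Final line count: 10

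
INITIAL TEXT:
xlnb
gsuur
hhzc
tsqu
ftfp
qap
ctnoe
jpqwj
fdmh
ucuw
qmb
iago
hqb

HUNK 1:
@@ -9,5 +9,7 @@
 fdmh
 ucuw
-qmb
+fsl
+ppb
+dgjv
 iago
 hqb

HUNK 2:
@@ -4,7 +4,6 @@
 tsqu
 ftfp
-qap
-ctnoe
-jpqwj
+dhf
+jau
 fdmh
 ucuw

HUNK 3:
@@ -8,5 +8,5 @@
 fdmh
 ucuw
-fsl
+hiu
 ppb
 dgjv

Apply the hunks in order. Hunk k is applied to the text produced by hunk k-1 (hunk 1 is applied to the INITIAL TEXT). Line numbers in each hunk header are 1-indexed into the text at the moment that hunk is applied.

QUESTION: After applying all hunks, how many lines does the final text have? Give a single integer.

Hunk 1: at line 9 remove [qmb] add [fsl,ppb,dgjv] -> 15 lines: xlnb gsuur hhzc tsqu ftfp qap ctnoe jpqwj fdmh ucuw fsl ppb dgjv iago hqb
Hunk 2: at line 4 remove [qap,ctnoe,jpqwj] add [dhf,jau] -> 14 lines: xlnb gsuur hhzc tsqu ftfp dhf jau fdmh ucuw fsl ppb dgjv iago hqb
Hunk 3: at line 8 remove [fsl] add [hiu] -> 14 lines: xlnb gsuur hhzc tsqu ftfp dhf jau fdmh ucuw hiu ppb dgjv iago hqb
Final line count: 14

Answer: 14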